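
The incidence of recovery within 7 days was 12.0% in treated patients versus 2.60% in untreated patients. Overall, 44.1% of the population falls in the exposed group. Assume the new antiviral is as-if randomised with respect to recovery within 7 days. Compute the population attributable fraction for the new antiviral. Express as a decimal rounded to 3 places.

p₁ = 0.12, p₀ = 0.026.
Overall risk P(Y=1) = π·p₁ + (1−π)·p₀ = 0.441×0.12 + 0.559×0.026 = 0.067454.
Under exogeneity, PAF = [P(Y=1) − p₀] / P(Y=1).
PAF = (0.067454 − 0.026) / 0.067454 ≈ 0.6146

PAF ≈ 0.615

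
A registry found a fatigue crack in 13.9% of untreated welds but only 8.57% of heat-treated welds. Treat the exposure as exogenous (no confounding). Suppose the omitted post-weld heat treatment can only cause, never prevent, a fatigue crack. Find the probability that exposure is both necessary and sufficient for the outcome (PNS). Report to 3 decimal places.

p₁ = 0.139, p₀ = 0.0857.
Under exogeneity and monotonicity, PNS = p₁ − p₀.
PNS = 0.139 − 0.0857 = 0.0533

PNS ≈ 0.053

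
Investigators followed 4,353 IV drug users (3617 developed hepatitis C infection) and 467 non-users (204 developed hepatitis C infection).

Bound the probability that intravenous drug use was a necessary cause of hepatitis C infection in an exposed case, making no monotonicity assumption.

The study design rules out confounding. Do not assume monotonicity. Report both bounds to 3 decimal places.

0.474 ≤ PN ≤ 0.678

p₁ = P(outcome | exposed) = 3617/4353 = 0.83092
p₀ = P(outcome | unexposed) = 204/467 = 0.43683
Under exogeneity alone the bounds on PN are max{0,(p₁−p₀)/p₁} ≤ PN ≤ min{1,(1−p₀)/p₁}.
  lower = (p₁ − p₀)/p₁ = 0.39409 / 0.83092 ≈ 0.4743
  upper = min{1, (1 − p₀)/p₁} = 0.56317 / 0.83092 ≈ 0.6778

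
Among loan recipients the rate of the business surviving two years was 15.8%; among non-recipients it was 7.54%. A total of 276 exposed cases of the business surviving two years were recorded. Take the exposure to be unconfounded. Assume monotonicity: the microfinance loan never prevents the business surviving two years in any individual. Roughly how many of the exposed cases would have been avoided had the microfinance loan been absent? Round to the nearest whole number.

p₁ = 0.158, p₀ = 0.0754.
PN = (p₁ − p₀)/p₁ = (0.158 − 0.0754) / 0.158 ≈ 0.52278.
Attributable cases ≈ PN × (exposed cases) = 0.52278 × 276 ≈ 144.29.

about 144 cases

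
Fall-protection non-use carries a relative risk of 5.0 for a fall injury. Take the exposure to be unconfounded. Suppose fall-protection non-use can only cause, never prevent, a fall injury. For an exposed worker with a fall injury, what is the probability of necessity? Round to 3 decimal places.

Under exogeneity and monotonicity, PN = (RR − 1) / RR = 1 − 1/RR.
PN = (5.0 − 1) / 5.0 = 4 / 5.0 ≈ 0.8000

PN ≈ 0.800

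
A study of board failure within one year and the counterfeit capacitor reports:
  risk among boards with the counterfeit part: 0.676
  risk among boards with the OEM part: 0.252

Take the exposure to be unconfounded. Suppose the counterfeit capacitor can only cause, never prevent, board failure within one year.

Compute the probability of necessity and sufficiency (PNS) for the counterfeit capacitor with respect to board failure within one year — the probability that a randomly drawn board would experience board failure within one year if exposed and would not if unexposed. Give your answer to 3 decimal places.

PNS ≈ 0.424

Let p₁ = 0.676, p₀ = 0.252.
Under exogeneity and monotonicity, PNS = p₁ − p₀.
PNS = 0.676 − 0.252 = 0.424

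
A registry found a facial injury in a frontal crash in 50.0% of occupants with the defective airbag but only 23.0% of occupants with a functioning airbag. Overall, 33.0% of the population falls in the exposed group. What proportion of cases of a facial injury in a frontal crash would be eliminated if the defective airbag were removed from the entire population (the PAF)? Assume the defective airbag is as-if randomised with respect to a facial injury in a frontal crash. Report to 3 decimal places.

PAF ≈ 0.279

p₁ = 0.5, p₀ = 0.23.
Overall risk P(Y=1) = π·p₁ + (1−π)·p₀ = 0.33×0.5 + 0.67×0.23 = 0.3191.
Under exogeneity, PAF = [P(Y=1) − p₀] / P(Y=1).
PAF = (0.3191 − 0.23) / 0.3191 ≈ 0.2792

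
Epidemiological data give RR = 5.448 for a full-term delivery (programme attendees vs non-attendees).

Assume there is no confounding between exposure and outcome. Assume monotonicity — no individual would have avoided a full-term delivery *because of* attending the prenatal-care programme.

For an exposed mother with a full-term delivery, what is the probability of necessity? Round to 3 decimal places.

Under exogeneity and monotonicity, PN = (RR − 1) / RR = 1 − 1/RR.
PN = (5.448 − 1) / 5.448 = 4.448 / 5.448 ≈ 0.8164

PN ≈ 0.816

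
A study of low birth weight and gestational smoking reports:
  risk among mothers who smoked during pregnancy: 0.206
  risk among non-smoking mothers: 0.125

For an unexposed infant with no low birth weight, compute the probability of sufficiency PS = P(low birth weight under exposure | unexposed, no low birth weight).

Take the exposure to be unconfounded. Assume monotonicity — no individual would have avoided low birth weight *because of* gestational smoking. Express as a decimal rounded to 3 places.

PS ≈ 0.093

Let p₁ = 0.206, p₀ = 0.125.
Under exogeneity and monotonicity, PS = (p₁ − p₀) / (1 − p₀).
PS = (0.206 − 0.125) / (1 − 0.125) = 0.081 / 0.875 ≈ 0.0926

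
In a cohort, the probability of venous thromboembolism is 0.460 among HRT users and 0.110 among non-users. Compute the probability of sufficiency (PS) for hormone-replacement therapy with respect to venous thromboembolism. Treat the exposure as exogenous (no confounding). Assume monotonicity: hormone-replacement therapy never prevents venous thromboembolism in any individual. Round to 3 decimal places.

Let p₁ = 0.46, p₀ = 0.11.
Under exogeneity and monotonicity, PS = (p₁ − p₀) / (1 − p₀).
PS = (0.46 − 0.11) / (1 − 0.11) = 0.35 / 0.89 ≈ 0.3933

PS ≈ 0.393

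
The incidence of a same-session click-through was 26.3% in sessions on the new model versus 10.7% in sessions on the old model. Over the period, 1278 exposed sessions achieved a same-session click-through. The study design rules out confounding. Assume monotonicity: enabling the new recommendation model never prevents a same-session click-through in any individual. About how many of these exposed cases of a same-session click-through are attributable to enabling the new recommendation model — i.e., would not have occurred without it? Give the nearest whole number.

about 758 cases

p₁ = 0.263, p₀ = 0.107.
PN = (p₁ − p₀)/p₁ = (0.263 − 0.107) / 0.263 ≈ 0.59316.
Attributable cases ≈ PN × (exposed cases) = 0.59316 × 1278 ≈ 758.05.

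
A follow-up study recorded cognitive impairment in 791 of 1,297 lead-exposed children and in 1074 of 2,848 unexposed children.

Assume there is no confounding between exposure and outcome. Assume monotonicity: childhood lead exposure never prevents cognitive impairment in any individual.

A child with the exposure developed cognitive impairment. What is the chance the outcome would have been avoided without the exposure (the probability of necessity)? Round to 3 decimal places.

p₁ = P(outcome | exposed) = 791/1297 = 0.60987
p₀ = P(outcome | unexposed) = 1074/2848 = 0.37711
Under exogeneity and monotonicity, PN = (p₁ − p₀) / p₁.
PN = (0.60987 − 0.37711) / 0.60987 = 0.23276 / 0.60987 ≈ 0.3817

PN ≈ 0.382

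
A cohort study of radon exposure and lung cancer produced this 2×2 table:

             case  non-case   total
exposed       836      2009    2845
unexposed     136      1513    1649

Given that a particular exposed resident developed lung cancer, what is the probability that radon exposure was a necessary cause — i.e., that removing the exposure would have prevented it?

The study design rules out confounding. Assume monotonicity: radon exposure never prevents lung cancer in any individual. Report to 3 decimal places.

PN ≈ 0.719

p₁ = P(outcome | exposed) = 836/2845 = 0.29385
p₀ = P(outcome | unexposed) = 136/1649 = 0.082474
Under exogeneity and monotonicity, PN = (p₁ − p₀)/p₁.
PN = (0.29385 − 0.082474) / 0.29385 ≈ 0.7193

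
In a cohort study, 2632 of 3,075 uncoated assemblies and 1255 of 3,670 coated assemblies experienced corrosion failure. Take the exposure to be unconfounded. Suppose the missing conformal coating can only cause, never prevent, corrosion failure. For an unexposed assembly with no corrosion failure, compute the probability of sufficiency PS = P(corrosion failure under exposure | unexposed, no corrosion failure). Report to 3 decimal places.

PS ≈ 0.781

p₁ = P(outcome | exposed) = 2632/3075 = 0.85593
p₀ = P(outcome | unexposed) = 1255/3670 = 0.34196
Under exogeneity and monotonicity, PS = (p₁ − p₀) / (1 − p₀).
PS = (0.85593 − 0.34196) / (1 − 0.34196) = 0.51397 / 0.65804 ≈ 0.7811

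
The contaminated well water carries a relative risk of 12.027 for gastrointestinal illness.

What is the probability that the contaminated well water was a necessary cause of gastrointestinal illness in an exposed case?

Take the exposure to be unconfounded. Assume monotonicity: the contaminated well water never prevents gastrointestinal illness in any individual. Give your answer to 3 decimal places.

PN ≈ 0.917

Under exogeneity and monotonicity, PN = (RR − 1) / RR = 1 − 1/RR.
PN = (12.027 − 1) / 12.027 = 11.03 / 12.027 ≈ 0.9169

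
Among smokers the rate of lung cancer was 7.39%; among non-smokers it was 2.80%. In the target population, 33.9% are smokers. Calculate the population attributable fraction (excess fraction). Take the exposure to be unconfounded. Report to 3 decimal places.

p₁ = 0.0739, p₀ = 0.028.
Overall risk P(Y=1) = π·p₁ + (1−π)·p₀ = 0.339×0.0739 + 0.661×0.028 = 0.04356.
Under exogeneity, PAF = [P(Y=1) − p₀] / P(Y=1).
PAF = (0.04356 − 0.028) / 0.04356 ≈ 0.3572

PAF ≈ 0.357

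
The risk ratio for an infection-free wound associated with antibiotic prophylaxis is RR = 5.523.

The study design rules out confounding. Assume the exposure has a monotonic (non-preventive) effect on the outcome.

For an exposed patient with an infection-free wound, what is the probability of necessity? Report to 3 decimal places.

PN ≈ 0.819

Under exogeneity and monotonicity, PN = (RR − 1) / RR = 1 − 1/RR.
PN = (5.523 − 1) / 5.523 = 4.523 / 5.523 ≈ 0.8189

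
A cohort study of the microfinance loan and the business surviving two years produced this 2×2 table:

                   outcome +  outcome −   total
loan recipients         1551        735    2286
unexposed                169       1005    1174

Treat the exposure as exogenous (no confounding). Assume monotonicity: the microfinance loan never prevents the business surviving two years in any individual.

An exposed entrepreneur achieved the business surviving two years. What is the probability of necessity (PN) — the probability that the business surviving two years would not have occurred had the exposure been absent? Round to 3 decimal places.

p₁ = P(outcome | exposed) = 1551/2286 = 0.67848
p₀ = P(outcome | unexposed) = 169/1174 = 0.14395
Under exogeneity and monotonicity, PN = (p₁ − p₀)/p₁.
PN = (0.67848 − 0.14395) / 0.67848 ≈ 0.7878

PN ≈ 0.788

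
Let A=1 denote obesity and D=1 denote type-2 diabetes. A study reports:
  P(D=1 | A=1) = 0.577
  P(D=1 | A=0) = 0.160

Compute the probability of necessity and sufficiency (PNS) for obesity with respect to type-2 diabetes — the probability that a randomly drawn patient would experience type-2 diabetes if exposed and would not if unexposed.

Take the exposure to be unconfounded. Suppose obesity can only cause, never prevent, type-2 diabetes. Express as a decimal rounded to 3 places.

PNS ≈ 0.417

Let p₁ = 0.577, p₀ = 0.16.
Under exogeneity and monotonicity, PNS = p₁ − p₀.
PNS = 0.577 − 0.16 = 0.417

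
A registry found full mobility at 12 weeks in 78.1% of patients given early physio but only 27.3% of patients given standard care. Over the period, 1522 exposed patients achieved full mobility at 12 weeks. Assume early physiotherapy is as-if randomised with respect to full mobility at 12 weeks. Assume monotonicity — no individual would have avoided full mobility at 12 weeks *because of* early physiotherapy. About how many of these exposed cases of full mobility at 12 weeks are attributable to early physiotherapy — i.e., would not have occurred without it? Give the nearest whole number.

p₁ = 0.781, p₀ = 0.273.
PN = (p₁ − p₀)/p₁ = (0.781 − 0.273) / 0.781 ≈ 0.65045.
Attributable cases ≈ PN × (exposed cases) = 0.65045 × 1522 ≈ 989.98.

about 990 cases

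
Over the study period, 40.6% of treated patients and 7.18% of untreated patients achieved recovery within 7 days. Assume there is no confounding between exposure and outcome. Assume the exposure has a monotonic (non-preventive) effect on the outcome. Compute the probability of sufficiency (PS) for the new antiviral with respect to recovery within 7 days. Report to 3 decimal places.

p₁ = 0.406, p₀ = 0.0718.
Under exogeneity and monotonicity, PS = (p₁ − p₀) / (1 − p₀).
PS = (0.406 − 0.0718) / (1 − 0.0718) = 0.3342 / 0.9282 ≈ 0.3601

PS ≈ 0.360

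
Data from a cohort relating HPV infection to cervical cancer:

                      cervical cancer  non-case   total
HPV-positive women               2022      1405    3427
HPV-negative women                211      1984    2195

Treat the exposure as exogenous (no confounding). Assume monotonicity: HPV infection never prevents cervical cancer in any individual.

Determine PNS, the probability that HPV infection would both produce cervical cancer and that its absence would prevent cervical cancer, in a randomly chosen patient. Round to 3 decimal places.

PNS ≈ 0.494

p₁ = P(outcome | exposed) = 2022/3427 = 0.59002
p₀ = P(outcome | unexposed) = 211/2195 = 0.096128
Under exogeneity and monotonicity, PNS = p₁ − p₀.
PNS = 0.59002 − 0.096128 = 0.49389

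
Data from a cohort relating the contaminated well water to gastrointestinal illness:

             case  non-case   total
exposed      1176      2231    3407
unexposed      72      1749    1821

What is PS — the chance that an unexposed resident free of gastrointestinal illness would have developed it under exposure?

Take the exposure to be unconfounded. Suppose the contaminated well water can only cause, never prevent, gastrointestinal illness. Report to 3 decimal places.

p₁ = P(outcome | exposed) = 1176/3407 = 0.34517
p₀ = P(outcome | unexposed) = 72/1821 = 0.039539
Under exogeneity and monotonicity, PS = (p₁ − p₀) / (1 − p₀).
PS = (0.34517 − 0.039539) / (1 − 0.039539) = 0.30563 / 0.96046 ≈ 0.3182

PS ≈ 0.318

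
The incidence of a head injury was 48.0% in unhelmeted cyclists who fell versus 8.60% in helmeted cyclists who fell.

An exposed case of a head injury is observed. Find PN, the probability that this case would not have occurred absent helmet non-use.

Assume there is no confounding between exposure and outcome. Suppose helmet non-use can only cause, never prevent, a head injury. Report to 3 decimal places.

p₁ = 0.48, p₀ = 0.086.
Under exogeneity and monotonicity, PN = (p₁ − p₀) / p₁.
PN = (0.48 − 0.086) / 0.48 = 0.394 / 0.48 ≈ 0.8208

PN ≈ 0.821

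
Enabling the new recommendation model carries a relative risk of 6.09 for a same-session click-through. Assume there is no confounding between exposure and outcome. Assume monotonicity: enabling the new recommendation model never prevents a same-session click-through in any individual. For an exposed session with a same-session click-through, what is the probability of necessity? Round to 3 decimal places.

Under exogeneity and monotonicity, PN = (RR − 1) / RR = 1 − 1/RR.
PN = (6.09 − 1) / 6.09 = 5.09 / 6.09 ≈ 0.8358

PN ≈ 0.836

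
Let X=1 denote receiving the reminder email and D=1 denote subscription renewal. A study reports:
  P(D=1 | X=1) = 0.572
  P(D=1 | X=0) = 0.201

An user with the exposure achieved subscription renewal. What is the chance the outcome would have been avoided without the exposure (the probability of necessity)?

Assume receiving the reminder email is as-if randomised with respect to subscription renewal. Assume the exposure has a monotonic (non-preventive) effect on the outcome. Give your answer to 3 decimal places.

PN ≈ 0.649

Let p₁ = 0.572, p₀ = 0.201.
Under exogeneity and monotonicity, PN = (p₁ − p₀) / p₁.
PN = (0.572 − 0.201) / 0.572 = 0.371 / 0.572 ≈ 0.6486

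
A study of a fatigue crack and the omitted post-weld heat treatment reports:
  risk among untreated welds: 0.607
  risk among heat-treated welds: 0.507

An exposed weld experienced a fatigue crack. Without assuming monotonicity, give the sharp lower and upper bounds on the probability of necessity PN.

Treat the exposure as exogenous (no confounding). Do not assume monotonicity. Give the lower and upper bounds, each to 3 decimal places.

0.165 ≤ PN ≤ 0.812

Let p₁ = 0.607, p₀ = 0.507.
Under exogeneity alone the bounds on PN are max{0,(p₁−p₀)/p₁} ≤ PN ≤ min{1,(1−p₀)/p₁}.
  lower = (p₁ − p₀)/p₁ = 0.1 / 0.607 ≈ 0.1647
  upper = min{1, (1 − p₀)/p₁} = 0.493 / 0.607 ≈ 0.8122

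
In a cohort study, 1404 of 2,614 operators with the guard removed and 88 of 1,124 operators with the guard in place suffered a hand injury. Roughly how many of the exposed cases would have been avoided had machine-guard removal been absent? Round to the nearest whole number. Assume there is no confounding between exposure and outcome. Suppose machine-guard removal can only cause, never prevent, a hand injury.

p₁ = P(outcome | exposed) = 1404/2614 = 0.53711
p₀ = P(outcome | unexposed) = 88/1124 = 0.078292
PN = (p₁ − p₀)/p₁ = (0.53711 − 0.078292) / 0.53711 ≈ 0.85423.
Attributable cases ≈ PN × (exposed cases) = 0.85423 × 1404 ≈ 1199.35.

about 1199 cases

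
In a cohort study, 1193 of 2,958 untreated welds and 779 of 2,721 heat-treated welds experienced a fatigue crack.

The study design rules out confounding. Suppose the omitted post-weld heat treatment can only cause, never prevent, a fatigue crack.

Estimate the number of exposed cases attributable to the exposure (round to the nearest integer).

about 346 cases

p₁ = P(outcome | exposed) = 1193/2958 = 0.40331
p₀ = P(outcome | unexposed) = 779/2721 = 0.28629
PN = (p₁ − p₀)/p₁ = (0.40331 − 0.28629) / 0.40331 ≈ 0.29015.
Attributable cases ≈ PN × (exposed cases) = 0.29015 × 1193 ≈ 346.15.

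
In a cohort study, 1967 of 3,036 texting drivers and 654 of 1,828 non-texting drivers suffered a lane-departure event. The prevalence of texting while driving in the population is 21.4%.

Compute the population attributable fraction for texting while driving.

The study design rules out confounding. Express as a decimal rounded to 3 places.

p₁ = P(outcome | exposed) = 1967/3036 = 0.64789
p₀ = P(outcome | unexposed) = 654/1828 = 0.35777
Overall risk P(Y=1) = π·p₁ + (1−π)·p₀ = 0.214×0.64789 + 0.786×0.35777 = 0.41985.
Under exogeneity, PAF = [P(Y=1) − p₀] / P(Y=1).
PAF = (0.41985 − 0.35777) / 0.41985 ≈ 0.1479

PAF ≈ 0.148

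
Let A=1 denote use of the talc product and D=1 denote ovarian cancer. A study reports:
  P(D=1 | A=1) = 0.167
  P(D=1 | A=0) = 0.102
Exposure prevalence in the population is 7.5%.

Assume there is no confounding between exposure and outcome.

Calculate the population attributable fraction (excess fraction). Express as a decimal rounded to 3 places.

PAF ≈ 0.046

Let p₁ = 0.167, p₀ = 0.102.
Overall risk P(Y=1) = π·p₁ + (1−π)·p₀ = 0.075×0.167 + 0.925×0.102 = 0.10687.
Under exogeneity, PAF = [P(Y=1) − p₀] / P(Y=1).
PAF = (0.10687 − 0.102) / 0.10687 ≈ 0.0456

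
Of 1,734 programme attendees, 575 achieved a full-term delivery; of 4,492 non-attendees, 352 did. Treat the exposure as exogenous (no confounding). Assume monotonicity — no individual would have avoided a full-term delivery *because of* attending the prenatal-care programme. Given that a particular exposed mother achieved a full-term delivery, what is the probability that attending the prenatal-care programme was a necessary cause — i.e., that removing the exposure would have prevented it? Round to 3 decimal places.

p₁ = P(outcome | exposed) = 575/1734 = 0.3316
p₀ = P(outcome | unexposed) = 352/4492 = 0.078362
Under exogeneity and monotonicity, PN = (p₁ − p₀) / p₁.
PN = (0.3316 − 0.078362) / 0.3316 = 0.25324 / 0.3316 ≈ 0.7637

PN ≈ 0.764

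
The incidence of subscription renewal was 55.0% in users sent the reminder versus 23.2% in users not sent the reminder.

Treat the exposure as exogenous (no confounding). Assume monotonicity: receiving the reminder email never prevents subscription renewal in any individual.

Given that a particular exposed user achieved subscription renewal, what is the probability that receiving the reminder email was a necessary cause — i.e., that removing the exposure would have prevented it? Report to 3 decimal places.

p₁ = 0.55, p₀ = 0.232.
Under exogeneity and monotonicity, PN = (p₁ − p₀) / p₁.
PN = (0.55 − 0.232) / 0.55 = 0.318 / 0.55 ≈ 0.5782

PN ≈ 0.578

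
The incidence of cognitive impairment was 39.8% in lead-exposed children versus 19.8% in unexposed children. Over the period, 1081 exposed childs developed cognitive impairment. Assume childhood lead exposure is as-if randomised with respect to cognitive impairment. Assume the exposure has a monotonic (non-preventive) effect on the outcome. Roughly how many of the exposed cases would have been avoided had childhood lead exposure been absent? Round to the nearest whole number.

about 543 cases

p₁ = 0.398, p₀ = 0.198.
PN = (p₁ − p₀)/p₁ = (0.398 − 0.198) / 0.398 ≈ 0.50251.
Attributable cases ≈ PN × (exposed cases) = 0.50251 × 1081 ≈ 543.22.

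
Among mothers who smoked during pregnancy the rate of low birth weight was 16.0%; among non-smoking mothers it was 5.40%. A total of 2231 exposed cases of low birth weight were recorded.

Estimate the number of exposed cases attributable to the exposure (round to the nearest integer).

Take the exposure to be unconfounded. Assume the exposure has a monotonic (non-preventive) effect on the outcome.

p₁ = 0.16, p₀ = 0.054.
PN = (p₁ − p₀)/p₁ = (0.16 − 0.054) / 0.16 ≈ 0.66250.
Attributable cases ≈ PN × (exposed cases) = 0.66250 × 2231 ≈ 1478.04.

about 1478 cases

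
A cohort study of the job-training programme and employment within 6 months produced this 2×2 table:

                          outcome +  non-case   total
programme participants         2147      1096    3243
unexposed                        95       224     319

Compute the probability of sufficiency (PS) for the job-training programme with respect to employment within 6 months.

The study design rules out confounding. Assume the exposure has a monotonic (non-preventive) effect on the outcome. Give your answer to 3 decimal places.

PS ≈ 0.519

p₁ = P(outcome | exposed) = 2147/3243 = 0.66204
p₀ = P(outcome | unexposed) = 95/319 = 0.29781
Under exogeneity and monotonicity, PS = (p₁ − p₀)/(1 − p₀).
PS = (0.66204 − 0.29781) / 0.70219 ≈ 0.5187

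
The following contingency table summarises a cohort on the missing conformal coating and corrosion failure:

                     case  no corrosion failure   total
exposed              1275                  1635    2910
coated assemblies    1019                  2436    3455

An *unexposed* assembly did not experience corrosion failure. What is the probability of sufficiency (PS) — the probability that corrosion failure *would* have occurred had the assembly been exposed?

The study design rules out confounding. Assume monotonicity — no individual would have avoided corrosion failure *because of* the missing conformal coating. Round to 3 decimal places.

PS ≈ 0.203

p₁ = P(outcome | exposed) = 1275/2910 = 0.43814
p₀ = P(outcome | unexposed) = 1019/3455 = 0.29493
Under exogeneity and monotonicity, PS = (p₁ − p₀)/(1 − p₀).
PS = (0.43814 − 0.29493) / 0.70507 ≈ 0.2031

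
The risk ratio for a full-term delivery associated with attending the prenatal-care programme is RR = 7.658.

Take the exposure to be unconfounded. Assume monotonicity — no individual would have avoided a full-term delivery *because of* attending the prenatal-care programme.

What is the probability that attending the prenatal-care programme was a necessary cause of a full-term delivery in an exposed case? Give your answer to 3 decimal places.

Under exogeneity and monotonicity, PN = (RR − 1) / RR = 1 − 1/RR.
PN = (7.658 − 1) / 7.658 = 6.658 / 7.658 ≈ 0.8694

PN ≈ 0.869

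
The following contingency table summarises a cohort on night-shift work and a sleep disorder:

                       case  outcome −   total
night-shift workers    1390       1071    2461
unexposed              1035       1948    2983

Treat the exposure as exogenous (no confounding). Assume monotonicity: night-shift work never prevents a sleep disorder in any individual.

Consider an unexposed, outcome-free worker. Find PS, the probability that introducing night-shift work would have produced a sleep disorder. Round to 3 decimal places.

PS ≈ 0.334

p₁ = P(outcome | exposed) = 1390/2461 = 0.56481
p₀ = P(outcome | unexposed) = 1035/2983 = 0.34697
Under exogeneity and monotonicity, PS = (p₁ − p₀)/(1 − p₀).
PS = (0.56481 − 0.34697) / 0.65303 ≈ 0.3336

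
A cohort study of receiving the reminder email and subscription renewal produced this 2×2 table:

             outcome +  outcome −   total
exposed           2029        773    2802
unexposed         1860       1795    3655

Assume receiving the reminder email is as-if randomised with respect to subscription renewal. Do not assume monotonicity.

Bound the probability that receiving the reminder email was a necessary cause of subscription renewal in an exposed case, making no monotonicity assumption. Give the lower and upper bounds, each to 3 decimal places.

p₁ = P(outcome | exposed) = 2029/2802 = 0.72413
p₀ = P(outcome | unexposed) = 1860/3655 = 0.50889
Under exogeneity alone the bounds on PN are max{0,(p₁−p₀)/p₁} ≤ PN ≤ min{1,(1−p₀)/p₁}.
  lower = (p₁ − p₀)/p₁ = 0.21523 / 0.72413 ≈ 0.2972
  upper = min{1, (1 − p₀)/p₁} = 0.49111 / 0.72413 ≈ 0.6782

0.297 ≤ PN ≤ 0.678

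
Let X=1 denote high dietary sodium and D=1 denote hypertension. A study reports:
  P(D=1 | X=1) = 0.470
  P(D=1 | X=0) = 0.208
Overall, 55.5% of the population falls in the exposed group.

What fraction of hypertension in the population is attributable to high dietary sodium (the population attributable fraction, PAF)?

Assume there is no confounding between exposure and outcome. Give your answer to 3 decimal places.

Let p₁ = 0.47, p₀ = 0.208.
Overall risk P(Y=1) = π·p₁ + (1−π)·p₀ = 0.555×0.47 + 0.445×0.208 = 0.35341.
Under exogeneity, PAF = [P(Y=1) − p₀] / P(Y=1).
PAF = (0.35341 − 0.208) / 0.35341 ≈ 0.4114

PAF ≈ 0.411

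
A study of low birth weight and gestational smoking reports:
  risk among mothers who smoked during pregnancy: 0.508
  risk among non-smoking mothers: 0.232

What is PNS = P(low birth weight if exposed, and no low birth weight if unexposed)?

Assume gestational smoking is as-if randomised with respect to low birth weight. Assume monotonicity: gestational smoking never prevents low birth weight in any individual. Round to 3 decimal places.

PNS ≈ 0.276

Let p₁ = 0.508, p₀ = 0.232.
Under exogeneity and monotonicity, PNS = p₁ − p₀.
PNS = 0.508 − 0.232 = 0.276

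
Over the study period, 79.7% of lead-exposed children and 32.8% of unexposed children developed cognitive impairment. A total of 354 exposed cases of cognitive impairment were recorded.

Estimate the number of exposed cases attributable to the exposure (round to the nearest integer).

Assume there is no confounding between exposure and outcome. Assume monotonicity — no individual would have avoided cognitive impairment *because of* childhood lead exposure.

about 208 cases

p₁ = 0.797, p₀ = 0.328.
PN = (p₁ − p₀)/p₁ = (0.797 − 0.328) / 0.797 ≈ 0.58846.
Attributable cases ≈ PN × (exposed cases) = 0.58846 × 354 ≈ 208.31.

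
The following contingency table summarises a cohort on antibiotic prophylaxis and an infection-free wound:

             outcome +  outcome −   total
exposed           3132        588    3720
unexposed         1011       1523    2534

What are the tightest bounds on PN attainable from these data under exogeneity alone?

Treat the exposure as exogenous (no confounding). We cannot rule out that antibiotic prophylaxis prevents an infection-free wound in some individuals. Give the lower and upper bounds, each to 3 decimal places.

p₁ = P(outcome | exposed) = 3132/3720 = 0.84194
p₀ = P(outcome | unexposed) = 1011/2534 = 0.39897
Under exogeneity alone the bounds on PN are max{0,(p₁−p₀)/p₁} ≤ PN ≤ min{1,(1−p₀)/p₁}.
  lower = (p₁ − p₀)/p₁ = 0.44296 / 0.84194 ≈ 0.5261
  upper = min{1, (1 − p₀)/p₁} = 0.60103 / 0.84194 ≈ 0.7139

0.526 ≤ PN ≤ 0.714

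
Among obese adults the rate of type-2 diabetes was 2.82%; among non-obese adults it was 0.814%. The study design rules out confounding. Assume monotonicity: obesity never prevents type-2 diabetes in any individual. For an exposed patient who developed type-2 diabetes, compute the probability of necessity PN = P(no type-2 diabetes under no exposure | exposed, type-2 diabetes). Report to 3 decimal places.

p₁ = 0.0282, p₀ = 0.00814.
Under exogeneity and monotonicity, PN = (p₁ − p₀) / p₁.
PN = (0.0282 − 0.00814) / 0.0282 = 0.02006 / 0.0282 ≈ 0.7113

PN ≈ 0.711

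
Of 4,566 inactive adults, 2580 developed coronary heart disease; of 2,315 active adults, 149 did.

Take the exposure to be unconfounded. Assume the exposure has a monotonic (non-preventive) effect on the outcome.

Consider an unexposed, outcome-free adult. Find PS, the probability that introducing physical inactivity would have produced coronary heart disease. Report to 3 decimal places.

PS ≈ 0.535

p₁ = P(outcome | exposed) = 2580/4566 = 0.56505
p₀ = P(outcome | unexposed) = 149/2315 = 0.064363
Under exogeneity and monotonicity, PS = (p₁ − p₀) / (1 − p₀).
PS = (0.56505 − 0.064363) / (1 − 0.064363) = 0.50068 / 0.93564 ≈ 0.5351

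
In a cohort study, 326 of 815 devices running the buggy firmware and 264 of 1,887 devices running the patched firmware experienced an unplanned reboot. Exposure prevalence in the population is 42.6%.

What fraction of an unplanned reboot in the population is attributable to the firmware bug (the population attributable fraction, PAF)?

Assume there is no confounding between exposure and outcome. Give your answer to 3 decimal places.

PAF ≈ 0.442

p₁ = P(outcome | exposed) = 326/815 = 0.4
p₀ = P(outcome | unexposed) = 264/1887 = 0.1399
Overall risk P(Y=1) = π·p₁ + (1−π)·p₀ = 0.426×0.4 + 0.574×0.1399 = 0.25071.
Under exogeneity, PAF = [P(Y=1) − p₀] / P(Y=1).
PAF = (0.25071 − 0.1399) / 0.25071 ≈ 0.4420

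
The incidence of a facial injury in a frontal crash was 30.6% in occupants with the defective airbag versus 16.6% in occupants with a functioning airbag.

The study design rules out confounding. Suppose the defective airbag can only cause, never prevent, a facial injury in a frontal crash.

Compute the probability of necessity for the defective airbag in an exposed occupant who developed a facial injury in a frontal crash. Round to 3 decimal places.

PN ≈ 0.458

p₁ = 0.306, p₀ = 0.166.
Under exogeneity and monotonicity, PN = (p₁ − p₀) / p₁.
PN = (0.306 − 0.166) / 0.306 = 0.14 / 0.306 ≈ 0.4575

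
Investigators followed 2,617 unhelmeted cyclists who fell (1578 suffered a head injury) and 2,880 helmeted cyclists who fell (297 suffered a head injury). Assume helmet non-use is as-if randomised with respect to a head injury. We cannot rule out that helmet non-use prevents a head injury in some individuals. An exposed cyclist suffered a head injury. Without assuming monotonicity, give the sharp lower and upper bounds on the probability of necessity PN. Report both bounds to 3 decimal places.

0.829 ≤ PN ≤ 1.000

p₁ = P(outcome | exposed) = 1578/2617 = 0.60298
p₀ = P(outcome | unexposed) = 297/2880 = 0.10312
Under exogeneity alone the bounds on PN are max{0,(p₁−p₀)/p₁} ≤ PN ≤ min{1,(1−p₀)/p₁}.
  lower = (p₁ − p₀)/p₁ = 0.49986 / 0.60298 ≈ 0.8290
  upper = min{1, (1 − p₀)/p₁} = 0.89687 / 0.60298 ≈ 1.4874 → capped at 1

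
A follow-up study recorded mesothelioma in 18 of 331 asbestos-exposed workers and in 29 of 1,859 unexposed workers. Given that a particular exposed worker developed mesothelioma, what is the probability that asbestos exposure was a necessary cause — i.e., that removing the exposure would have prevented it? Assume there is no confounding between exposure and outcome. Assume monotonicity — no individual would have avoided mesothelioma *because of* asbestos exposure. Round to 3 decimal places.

p₁ = P(outcome | exposed) = 18/331 = 0.054381
p₀ = P(outcome | unexposed) = 29/1859 = 0.0156
Under exogeneity and monotonicity, PN = (p₁ − p₀) / p₁.
PN = (0.054381 − 0.0156) / 0.054381 = 0.038781 / 0.054381 ≈ 0.7131

PN ≈ 0.713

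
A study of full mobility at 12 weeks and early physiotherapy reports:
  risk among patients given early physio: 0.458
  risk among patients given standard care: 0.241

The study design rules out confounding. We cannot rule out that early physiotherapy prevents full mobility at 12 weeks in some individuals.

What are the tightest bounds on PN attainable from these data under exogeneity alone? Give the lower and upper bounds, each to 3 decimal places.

0.474 ≤ PN ≤ 1.000

Let p₁ = 0.458, p₀ = 0.241.
Under exogeneity alone the bounds on PN are max{0,(p₁−p₀)/p₁} ≤ PN ≤ min{1,(1−p₀)/p₁}.
  lower = (p₁ − p₀)/p₁ = 0.217 / 0.458 ≈ 0.4738
  upper = min{1, (1 − p₀)/p₁} = 0.759 / 0.458 ≈ 1.6572 → capped at 1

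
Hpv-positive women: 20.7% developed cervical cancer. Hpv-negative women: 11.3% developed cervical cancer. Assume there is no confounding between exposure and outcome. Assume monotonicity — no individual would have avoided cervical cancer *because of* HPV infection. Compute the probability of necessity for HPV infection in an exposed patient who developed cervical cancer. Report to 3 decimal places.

p₁ = 0.207, p₀ = 0.113.
Under exogeneity and monotonicity, PN = (p₁ − p₀) / p₁.
PN = (0.207 − 0.113) / 0.207 = 0.094 / 0.207 ≈ 0.4541

PN ≈ 0.454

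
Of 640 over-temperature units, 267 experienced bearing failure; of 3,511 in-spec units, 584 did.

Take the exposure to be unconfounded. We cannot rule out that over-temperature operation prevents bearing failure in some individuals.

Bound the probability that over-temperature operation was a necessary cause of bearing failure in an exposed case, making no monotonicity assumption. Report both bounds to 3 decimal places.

0.601 ≤ PN ≤ 1.000

p₁ = P(outcome | exposed) = 267/640 = 0.41719
p₀ = P(outcome | unexposed) = 584/3511 = 0.16633
Under exogeneity alone the bounds on PN are max{0,(p₁−p₀)/p₁} ≤ PN ≤ min{1,(1−p₀)/p₁}.
  lower = (p₁ − p₀)/p₁ = 0.25085 / 0.41719 ≈ 0.6013
  upper = min{1, (1 − p₀)/p₁} = 0.83367 / 0.41719 ≈ 1.9983 → capped at 1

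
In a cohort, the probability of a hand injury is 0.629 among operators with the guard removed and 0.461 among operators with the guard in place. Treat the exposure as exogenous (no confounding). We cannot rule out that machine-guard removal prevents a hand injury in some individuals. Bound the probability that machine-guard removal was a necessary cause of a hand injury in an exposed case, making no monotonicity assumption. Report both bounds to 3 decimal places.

Let p₁ = 0.629, p₀ = 0.461.
Under exogeneity alone the bounds on PN are max{0,(p₁−p₀)/p₁} ≤ PN ≤ min{1,(1−p₀)/p₁}.
  lower = (p₁ − p₀)/p₁ = 0.168 / 0.629 ≈ 0.2671
  upper = min{1, (1 − p₀)/p₁} = 0.539 / 0.629 ≈ 0.8569

0.267 ≤ PN ≤ 0.857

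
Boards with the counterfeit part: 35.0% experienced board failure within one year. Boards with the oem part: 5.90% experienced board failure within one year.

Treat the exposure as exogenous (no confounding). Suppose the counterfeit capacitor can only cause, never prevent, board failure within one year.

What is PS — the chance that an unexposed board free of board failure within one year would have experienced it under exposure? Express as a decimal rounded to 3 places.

PS ≈ 0.309

p₁ = 0.35, p₀ = 0.059.
Under exogeneity and monotonicity, PS = (p₁ − p₀) / (1 − p₀).
PS = (0.35 − 0.059) / (1 − 0.059) = 0.291 / 0.941 ≈ 0.3092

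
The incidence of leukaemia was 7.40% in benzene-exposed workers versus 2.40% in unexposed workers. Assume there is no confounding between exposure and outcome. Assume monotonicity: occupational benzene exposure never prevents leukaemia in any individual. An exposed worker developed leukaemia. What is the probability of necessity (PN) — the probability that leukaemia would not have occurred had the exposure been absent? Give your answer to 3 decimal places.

p₁ = 0.074, p₀ = 0.024.
Under exogeneity and monotonicity, PN = (p₁ − p₀) / p₁.
PN = (0.074 − 0.024) / 0.074 = 0.05 / 0.074 ≈ 0.6757

PN ≈ 0.676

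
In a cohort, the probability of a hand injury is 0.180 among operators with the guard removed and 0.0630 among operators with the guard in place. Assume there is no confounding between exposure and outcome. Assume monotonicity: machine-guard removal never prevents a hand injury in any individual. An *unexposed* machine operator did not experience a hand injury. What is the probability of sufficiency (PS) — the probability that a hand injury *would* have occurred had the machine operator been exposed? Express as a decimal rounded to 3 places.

PS ≈ 0.125

Let p₁ = 0.18, p₀ = 0.063.
Under exogeneity and monotonicity, PS = (p₁ − p₀) / (1 − p₀).
PS = (0.18 − 0.063) / (1 − 0.063) = 0.117 / 0.937 ≈ 0.1249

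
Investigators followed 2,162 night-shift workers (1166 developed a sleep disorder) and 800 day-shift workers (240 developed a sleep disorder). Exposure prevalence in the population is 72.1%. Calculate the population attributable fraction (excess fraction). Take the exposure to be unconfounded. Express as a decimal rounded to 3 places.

PAF ≈ 0.365

p₁ = P(outcome | exposed) = 1166/2162 = 0.53932
p₀ = P(outcome | unexposed) = 240/800 = 0.3
Overall risk P(Y=1) = π·p₁ + (1−π)·p₀ = 0.721×0.53932 + 0.279×0.3 = 0.47255.
Under exogeneity, PAF = [P(Y=1) − p₀] / P(Y=1).
PAF = (0.47255 − 0.3) / 0.47255 ≈ 0.3651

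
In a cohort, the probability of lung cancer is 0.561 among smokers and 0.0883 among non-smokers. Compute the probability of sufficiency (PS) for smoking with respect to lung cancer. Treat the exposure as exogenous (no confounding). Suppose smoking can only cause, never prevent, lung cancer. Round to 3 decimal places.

PS ≈ 0.518

Let p₁ = 0.561, p₀ = 0.0883.
Under exogeneity and monotonicity, PS = (p₁ − p₀) / (1 − p₀).
PS = (0.561 − 0.0883) / (1 − 0.0883) = 0.4727 / 0.9117 ≈ 0.5185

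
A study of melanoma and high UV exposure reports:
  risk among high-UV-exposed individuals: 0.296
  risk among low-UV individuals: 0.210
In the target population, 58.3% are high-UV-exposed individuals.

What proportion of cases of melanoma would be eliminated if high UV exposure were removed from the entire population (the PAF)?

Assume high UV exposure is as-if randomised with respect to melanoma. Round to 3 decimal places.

PAF ≈ 0.193

Let p₁ = 0.296, p₀ = 0.21.
Overall risk P(Y=1) = π·p₁ + (1−π)·p₀ = 0.583×0.296 + 0.417×0.21 = 0.26014.
Under exogeneity, PAF = [P(Y=1) − p₀] / P(Y=1).
PAF = (0.26014 − 0.21) / 0.26014 ≈ 0.1927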